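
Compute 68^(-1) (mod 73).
29

Using Extended Euclidean Algorithm:
gcd(68, 73) = 1
Bezout coefficients: 68 × 29 + 73 × -27 = 1
So 68 × 29 ≡ 1 (mod 73)
The inverse is 29 mod 73 = 29
Verification: 68 × 29 = 1972 = 27 × 73 + 1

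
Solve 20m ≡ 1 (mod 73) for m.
20^(-1) ≡ 11 (mod 73). Verification: 20 × 11 = 220 ≡ 1 (mod 73)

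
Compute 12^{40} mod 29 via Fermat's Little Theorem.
1

By Fermat's Little Theorem, a^(p-1) ≡ 1 (mod p) for prime p and gcd(a, p) = 1
Here p = 29, so 12^28 ≡ 1 (mod 29)
We can reduce the exponent: 40 mod 28 = 12
So 12^40 ≡ 12^12 (mod 29)
Computing: 12^12 mod 29 = 1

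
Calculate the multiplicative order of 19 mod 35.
Powers of 19 mod 35: 19^1≡19, 19^2≡11, 19^3≡34, 19^4≡16, 19^5≡24, 19^6≡1. Order = 6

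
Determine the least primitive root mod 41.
p - 1 = 40 has prime divisors 2, 5. h is a primitive root mod 41 iff h^(40/q) ≢ 1 (mod 41) for each such q.
h = 2: 2^20 ≡ 1, 2^8 ≡ 10 (mod 41); 2^20 ≡ 1, so not a primitive root.
h = 3: 3^20 ≡ 40, 3^8 ≡ 1 (mod 41); 3^8 ≡ 1, so not a primitive root.
h = 4: 4^20 ≡ 1, 4^8 ≡ 18 (mod 41); 4^20 ≡ 1, so not a primitive root.
h = 5: 5^20 ≡ 1, 5^8 ≡ 18 (mod 41); 5^20 ≡ 1, so not a primitive root.
h = 6: 6^20 ≡ 40, 6^8 ≡ 10 (mod 41); none is 1, so 6 has order 40 and is a primitive root.
The smallest primitive root mod 41 is g = 6.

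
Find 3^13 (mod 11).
Using Fermat: 3^{10} ≡ 1 (mod 11). 13 ≡ 3 (mod 10). So 3^{13} ≡ 3^{3} ≡ 5 (mod 11)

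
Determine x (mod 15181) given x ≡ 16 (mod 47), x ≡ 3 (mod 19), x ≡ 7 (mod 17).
3917

Using the Chinese Remainder Theorem:
M = product of moduli = 15181
For equation 1: M_1 = 323, 323 ≡ 41 (mod 47), inverse of 323 mod 47 is 39 (check: 41 × 39 = 1599 ≡ 1 (mod 47))
For equation 2: M_2 = 799, 799 ≡ 1 (mod 19), inverse of 799 mod 19 is 1 (check: 1 × 1 = 1 ≡ 1 (mod 19))
For equation 3: M_3 = 893, 893 ≡ 9 (mod 17), inverse of 893 mod 17 is 2 (check: 9 × 2 = 18 ≡ 1 (mod 17))
Combine: x ≡ Σ r_i×M_i×(M_i⁻¹ mod m_i) = 16×323×39 + 3×799×1 + 7×893×2 = 201552 + 2397 + 12502 = 216451
216451 mod 15181 = 3917
x ≡ 3917 (mod 15181)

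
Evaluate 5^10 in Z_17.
10 = 8 + 2 (binary 1010). Repeated squaring mod 17: 5^1 ≡ 5; 5^2 ≡ 5² = 25 ≡ 8; 5^4 ≡ 8² = 64 ≡ 13; 5^8 ≡ 13² = 169 ≡ 16. Multiply: 5^10 = 5^8 × 5^2 ≡ 16 × 8 (mod 17): 16 × 8 = 128 ≡ 9. So 5^10 ≡ 9 (mod 17).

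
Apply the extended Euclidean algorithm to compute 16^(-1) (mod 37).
Extended GCD: 16(7) + 37(-3) = 1. So 16^(-1) ≡ 7 ≡ 7 (mod 37). Verify: 16 × 7 = 112 ≡ 1 (mod 37)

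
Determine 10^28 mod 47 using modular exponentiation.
Using repeated squaring. 28 = 16 + 8 + 4 (binary 11100). Repeated squaring mod 47: 10^1 ≡ 10; 10^2 ≡ 10² = 100 ≡ 6; 10^4 ≡ 6² = 36 ≡ 36; 10^8 ≡ 36² = 1296 ≡ 27; 10^16 ≡ 27² = 729 ≡ 24. Multiply: 10^28 = 10^16 × 10^8 × 10^4 ≡ 24 × 27 × 36 (mod 47): 24 × 27 = 648 ≡ 37; 37 × 36 = 1332 ≡ 16. So 10^28 ≡ 16 (mod 47).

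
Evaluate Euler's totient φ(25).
20

Prime factorization: 25 = 5^2
Using the formula φ(n) = n × Π(1 - 1/p) for each prime factor p:
φ(25) = 25 × (1 - 1/5)
φ(25) = 20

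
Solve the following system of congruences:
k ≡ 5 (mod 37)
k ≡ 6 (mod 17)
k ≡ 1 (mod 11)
5259

Using the Chinese Remainder Theorem:
M = product of moduli = 6919
For equation 1: M_1 = 187, 187 ≡ 2 (mod 37), inverse of 187 mod 37 is 19 (check: 2 × 19 = 38 ≡ 1 (mod 37))
For equation 2: M_2 = 407, 407 ≡ 16 (mod 17), inverse of 407 mod 17 is 16 (check: 16 × 16 = 256 ≡ 1 (mod 17))
For equation 3: M_3 = 629, 629 ≡ 2 (mod 11), inverse of 629 mod 11 is 6 (check: 2 × 6 = 12 ≡ 1 (mod 11))
Combine: k ≡ Σ r_i×M_i×(M_i⁻¹ mod m_i) = 5×187×19 + 6×407×16 + 1×629×6 = 17765 + 39072 + 3774 = 60611
60611 mod 6919 = 5259
k ≡ 5259 (mod 6919)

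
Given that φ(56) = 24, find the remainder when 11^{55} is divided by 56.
By Euler: 11^{24} ≡ 1 (mod 56) since gcd(11, 56) = 1. 55 = 2×24 + 7. So 11^{55} ≡ 11^{7} ≡ 11 (mod 56)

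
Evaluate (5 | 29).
(5/29) = 5^{14} mod 29 = 1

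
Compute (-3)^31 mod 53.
Using repeated squaring. (-3) ≡ 50 (mod 53). 31 = 16 + 8 + 4 + 2 + 1 (binary 11111). Repeated squaring mod 53: 50^1 ≡ 50; 50^2 ≡ 50² = 2500 ≡ 9; 50^4 ≡ 9² = 81 ≡ 28; 50^8 ≡ 28² = 784 ≡ 42; 50^16 ≡ 42² = 1764 ≡ 15. Multiply: (-3)^31 ≡ 50^16 × 50^8 × 50^4 × 50^2 × 50^1 ≡ 15 × 42 × 28 × 9 × 50 (mod 53): 15 × 42 = 630 ≡ 47; 47 × 28 = 1316 ≡ 44; 44 × 9 = 396 ≡ 25; 25 × 50 = 1250 ≡ 31. So (-3)^31 ≡ 31 (mod 53).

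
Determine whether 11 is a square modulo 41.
By Euler's criterion: 11^{20} ≡ 40 (mod 41). Since this equals -1 (≡ 40), 11 is not a QR.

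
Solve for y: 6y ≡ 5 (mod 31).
6

Since gcd(6, 31) = 1 divides 5, a solution exists.
Multiply both sides by the inverse of 6 mod 31:
  6^(-1) mod 31 = 26
  x ≡ 26 × 5 ≡ 130 ≡ 6 (mod 31)
Verification: 6 × 6 = 36 = 1 × 31 + 5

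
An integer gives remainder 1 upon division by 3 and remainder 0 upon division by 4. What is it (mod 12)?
M = 3 × 4 = 12. M₁ = 4, y₁ ≡ 1 (mod 3). M₂ = 3, y₂ ≡ 3 (mod 4). r = 1×4×1 + 0×3×3 ≡ 4 (mod 12). The smallest positive such number is 4.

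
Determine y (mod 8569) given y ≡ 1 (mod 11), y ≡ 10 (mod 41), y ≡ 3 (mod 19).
3290

Using the Chinese Remainder Theorem:
M = product of moduli = 8569
For equation 1: M_1 = 779, 779 ≡ 9 (mod 11), inverse of 779 mod 11 is 5 (check: 9 × 5 = 45 ≡ 1 (mod 11))
For equation 2: M_2 = 209, 209 ≡ 4 (mod 41), inverse of 209 mod 41 is 31 (check: 4 × 31 = 124 ≡ 1 (mod 41))
For equation 3: M_3 = 451, 451 ≡ 14 (mod 19), inverse of 451 mod 19 is 15 (check: 14 × 15 = 210 ≡ 1 (mod 19))
Combine: y ≡ Σ r_i×M_i×(M_i⁻¹ mod m_i) = 1×779×5 + 10×209×31 + 3×451×15 = 3895 + 64790 + 20295 = 88980
88980 mod 8569 = 3290
y ≡ 3290 (mod 8569)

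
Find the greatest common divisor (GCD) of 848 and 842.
2

Using the Euclidean algorithm:
848 = 1 × 842 + 6
842 = 140 × 6 + 2
6 = 3 × 2 + 0

GCD(848, 842) = 2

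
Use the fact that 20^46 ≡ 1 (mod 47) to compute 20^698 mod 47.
By Fermat: 20^{46} ≡ 1 (mod 47). 698 ≡ 8 (mod 46). So 20^{698} ≡ 20^{8} ≡ 3 (mod 47)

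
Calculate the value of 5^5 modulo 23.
5 = 4 + 1 (binary 101). Repeated squaring mod 23: 5^1 ≡ 5; 5^2 ≡ 5² = 25 ≡ 2; 5^4 ≡ 2² = 4 ≡ 4. Multiply: 5^5 = 5^4 × 5^1 ≡ 4 × 5 (mod 23): 4 × 5 = 20 ≡ 20. So 5^5 ≡ 20 (mod 23).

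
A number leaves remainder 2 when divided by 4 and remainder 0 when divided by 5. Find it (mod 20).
M = 4 × 5 = 20. M₁ = 5, y₁ ≡ 1 (mod 4). M₂ = 4, y₂ ≡ 4 (mod 5). z = 2×5×1 + 0×4×4 ≡ 10 (mod 20)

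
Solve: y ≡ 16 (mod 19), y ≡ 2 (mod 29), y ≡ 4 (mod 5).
M = 19 × 29 × 5 = 2755. M₁ = 145, y₁ ≡ 8 (mod 19). M₂ = 95, y₂ ≡ 11 (mod 29). M₃ = 551, y₃ ≡ 1 (mod 5). y = 16×145×8 + 2×95×11 + 4×551×1 ≡ 814 (mod 2755)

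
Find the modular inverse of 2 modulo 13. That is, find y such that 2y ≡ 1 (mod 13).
7

Using Extended Euclidean Algorithm:
gcd(2, 13) = 1
Bezout coefficients: 2 × -6 + 13 × 1 = 1
So 2 × -6 ≡ 1 (mod 13)
The inverse is -6 mod 13 = 7
Verification: 2 × 7 = 14 = 1 × 13 + 1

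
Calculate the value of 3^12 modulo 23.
Using repeated squaring. 12 = 8 + 4 (binary 1100). Repeated squaring mod 23: 3^1 ≡ 3; 3^2 ≡ 3² = 9 ≡ 9; 3^4 ≡ 9² = 81 ≡ 12; 3^8 ≡ 12² = 144 ≡ 6. Multiply: 3^12 = 3^8 × 3^4 ≡ 6 × 12 (mod 23): 6 × 12 = 72 ≡ 3. So 3^12 ≡ 3 (mod 23).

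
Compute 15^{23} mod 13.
7

Using successive squaring:
Binary expansion of 23: 10111
Powers of 15 mod 13 (each is the square of the previous):
  15^1 ≡ 2 (mod 13)
  15^2 ≡ 2² = 4 ≡ 4 (mod 13)
  15^4 ≡ 4² = 16 ≡ 3 (mod 13)
  15^8 ≡ 3² = 9 ≡ 9 (mod 13)
  15^16 ≡ 9² = 81 ≡ 3 (mod 13)
23 = 16 + 4 + 2 + 1, so 15^23 = 15^16 × 15^4 × 15^2 × 15^1 ≡ 3 × 3 × 4 × 2 (mod 13)
Multiplying step by step:
  3 × 3 = 9 ≡ 9 (mod 13)
  9 × 4 = 36 ≡ 10 (mod 13)
  10 × 2 = 20 ≡ 7 (mod 13)
Result: 15^23 ≡ 7 (mod 13)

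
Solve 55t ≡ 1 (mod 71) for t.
55^(-1) ≡ 31 (mod 71). Verification: 55 × 31 = 1705 ≡ 1 (mod 71)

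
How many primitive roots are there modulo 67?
20

The number of primitive roots modulo p is φ(p-1) = φ(66)
φ(66) = 20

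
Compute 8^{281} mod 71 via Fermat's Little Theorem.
8

By Fermat's Little Theorem, a^(p-1) ≡ 1 (mod p) for prime p and gcd(a, p) = 1
Here p = 71, so 8^70 ≡ 1 (mod 71)
We can reduce the exponent: 281 mod 70 = 1
So 8^281 ≡ 8^1 (mod 71)
Computing: 8^1 mod 71 = 8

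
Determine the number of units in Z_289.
272

Prime factorization: 289 = 17^2
Using the formula φ(n) = n × Π(1 - 1/p) for each prime factor p:
φ(289) = 289 × (1 - 1/17)
φ(289) = 272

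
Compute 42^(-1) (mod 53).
42^(-1) ≡ 24 (mod 53). Verification: 42 × 24 = 1008 ≡ 1 (mod 53)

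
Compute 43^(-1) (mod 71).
38

Using Extended Euclidean Algorithm:
gcd(43, 71) = 1
Bezout coefficients: 43 × -33 + 71 × 20 = 1
So 43 × -33 ≡ 1 (mod 71)
The inverse is -33 mod 71 = 38
Verification: 43 × 38 = 1634 = 23 × 71 + 1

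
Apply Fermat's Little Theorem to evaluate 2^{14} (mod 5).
4

By Fermat's Little Theorem, a^(p-1) ≡ 1 (mod p) for prime p and gcd(a, p) = 1
Here p = 5, so 2^4 ≡ 1 (mod 5)
We can reduce the exponent: 14 mod 4 = 2
So 2^14 ≡ 2^2 (mod 5)
Computing: 2^2 mod 5 = 4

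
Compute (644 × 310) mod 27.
2

(644 × 310) = 199640
199640 mod 27 = 2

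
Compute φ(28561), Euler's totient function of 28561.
26364

Prime factorization: 28561 = 13^4
Using the formula φ(n) = n × Π(1 - 1/p) for each prime factor p:
φ(28561) = 28561 × (1 - 1/13)
φ(28561) = 26364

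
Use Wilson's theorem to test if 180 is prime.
(179)! mod 180 = 0. Since 0 ≢ -1 (mod 180), 180 is not prime.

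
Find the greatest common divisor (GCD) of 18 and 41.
1

Using the Euclidean algorithm:
18 = 0 × 41 + 18
41 = 2 × 18 + 5
18 = 3 × 5 + 3
5 = 1 × 3 + 2
3 = 1 × 2 + 1
2 = 2 × 1 + 0

GCD(18, 41) = 1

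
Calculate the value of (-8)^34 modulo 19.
Using Fermat: (-8)^{18} ≡ 1 (mod 19). 34 ≡ 16 (mod 18). So (-8)^{34} ≡ (-8)^{16} ≡ 11 (mod 19)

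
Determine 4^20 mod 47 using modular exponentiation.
Using repeated squaring. 20 = 16 + 4 (binary 10100). Repeated squaring mod 47: 4^1 ≡ 4; 4^2 ≡ 4² = 16 ≡ 16; 4^4 ≡ 16² = 256 ≡ 21; 4^8 ≡ 21² = 441 ≡ 18; 4^16 ≡ 18² = 324 ≡ 42. Multiply: 4^20 = 4^16 × 4^4 ≡ 42 × 21 (mod 47): 42 × 21 = 882 ≡ 36. So 4^20 ≡ 36 (mod 47).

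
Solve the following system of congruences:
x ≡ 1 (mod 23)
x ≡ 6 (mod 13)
162

Using the Chinese Remainder Theorem:
M = product of moduli = 299
For equation 1: M_1 = 13, 13 ≡ 13 (mod 23), inverse of 13 mod 23 is 16 (check: 13 × 16 = 208 ≡ 1 (mod 23))
For equation 2: M_2 = 23, 23 ≡ 10 (mod 13), inverse of 23 mod 13 is 4 (check: 10 × 4 = 40 ≡ 1 (mod 13))
Combine: x ≡ Σ r_i×M_i×(M_i⁻¹ mod m_i) = 1×13×16 + 6×23×4 = 208 + 552 = 760
760 mod 299 = 162
x ≡ 162 (mod 299)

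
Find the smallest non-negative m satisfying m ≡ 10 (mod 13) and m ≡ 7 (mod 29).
M = 13 × 29 = 377. M₁ = 29, y₁ ≡ 9 (mod 13). M₂ = 13, y₂ ≡ 9 (mod 29). m = 10×29×9 + 7×13×9 ≡ 36 (mod 377)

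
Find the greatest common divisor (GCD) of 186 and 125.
1

Using the Euclidean algorithm:
186 = 1 × 125 + 61
125 = 2 × 61 + 3
61 = 20 × 3 + 1
3 = 3 × 1 + 0

GCD(186, 125) = 1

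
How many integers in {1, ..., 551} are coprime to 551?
504

Prime factorization: 551 = 19 × 29
Using the formula φ(n) = n × Π(1 - 1/p) for each prime factor p:
φ(551) = 551 × (1 - 1/19) × (1 - 1/29)
φ(551) = 504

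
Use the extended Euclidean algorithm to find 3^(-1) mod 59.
Extended GCD: 3(20) + 59(-1) = 1. So 3^(-1) ≡ 20 ≡ 20 (mod 59). Verify: 3 × 20 = 60 ≡ 1 (mod 59)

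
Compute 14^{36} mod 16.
0

Using successive squaring:
Binary expansion of 36: 100100
Powers of 14 mod 16 (each is the square of the previous):
  14^1 ≡ 14 (mod 16)
  14^2 ≡ 14² = 196 ≡ 4 (mod 16)
  14^4 ≡ 4² = 16 ≡ 0 (mod 16)
  14^8 ≡ 0² = 0 ≡ 0 (mod 16)
  14^16 ≡ 0² = 0 ≡ 0 (mod 16)
  14^32 ≡ 0² = 0 ≡ 0 (mod 16)
36 = 32 + 4, so 14^36 = 14^32 × 14^4 ≡ 0 × 0 (mod 16)
Multiplying step by step:
  0 × 0 = 0 ≡ 0 (mod 16)
Result: 14^36 ≡ 0 (mod 16)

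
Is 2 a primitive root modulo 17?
No

To verify, check if 2^(16/q) ≢ 1 (mod 17) for each prime divisor q of 16
Divisors of 16 = 16: [1, 2, 4, 8, 16]
  2^(16/2) = 2^8 ≡ 1 (mod 17)
Conclusion: 2 is not a primitive root modulo 17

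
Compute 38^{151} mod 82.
68

Using successive squaring:
Binary expansion of 151: 10010111
Powers of 38 mod 82 (each is the square of the previous):
  38^1 ≡ 38 (mod 82)
  38^2 ≡ 38² = 1444 ≡ 50 (mod 82)
  38^4 ≡ 50² = 2500 ≡ 40 (mod 82)
  38^8 ≡ 40² = 1600 ≡ 42 (mod 82)
  38^16 ≡ 42² = 1764 ≡ 42 (mod 82)
  38^32 ≡ 42² = 1764 ≡ 42 (mod 82)
  38^64 ≡ 42² = 1764 ≡ 42 (mod 82)
  38^128 ≡ 42² = 1764 ≡ 42 (mod 82)
151 = 128 + 16 + 4 + 2 + 1, so 38^151 = 38^128 × 38^16 × 38^4 × 38^2 × 38^1 ≡ 42 × 42 × 40 × 50 × 38 (mod 82)
Multiplying step by step:
  42 × 42 = 1764 ≡ 42 (mod 82)
  42 × 40 = 1680 ≡ 40 (mod 82)
  40 × 50 = 2000 ≡ 32 (mod 82)
  32 × 38 = 1216 ≡ 68 (mod 82)
Result: 38^151 ≡ 68 (mod 82)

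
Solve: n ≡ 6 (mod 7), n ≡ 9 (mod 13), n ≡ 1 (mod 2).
M = 7 × 13 × 2 = 182. M₁ = 26, y₁ ≡ 3 (mod 7). M₂ = 14, y₂ ≡ 1 (mod 13). M₃ = 91, y₃ ≡ 1 (mod 2). n = 6×26×3 + 9×14×1 + 1×91×1 ≡ 139 (mod 182)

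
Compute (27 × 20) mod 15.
0

(27 × 20) = 540
540 mod 15 = 0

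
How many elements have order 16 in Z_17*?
Number of primitive roots mod 17 = φ(16) = 8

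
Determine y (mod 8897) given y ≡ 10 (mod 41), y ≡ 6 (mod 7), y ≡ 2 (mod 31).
7349

Using the Chinese Remainder Theorem:
M = product of moduli = 8897
For equation 1: M_1 = 217, 217 ≡ 12 (mod 41), inverse of 217 mod 41 is 24 (check: 12 × 24 = 288 ≡ 1 (mod 41))
For equation 2: M_2 = 1271, 1271 ≡ 4 (mod 7), inverse of 1271 mod 7 is 2 (check: 4 × 2 = 8 ≡ 1 (mod 7))
For equation 3: M_3 = 287, 287 ≡ 8 (mod 31), inverse of 287 mod 31 is 4 (check: 8 × 4 = 32 ≡ 1 (mod 31))
Combine: y ≡ Σ r_i×M_i×(M_i⁻¹ mod m_i) = 10×217×24 + 6×1271×2 + 2×287×4 = 52080 + 15252 + 2296 = 69628
69628 mod 8897 = 7349
y ≡ 7349 (mod 8897)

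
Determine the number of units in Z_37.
36

Prime factorization: 37 = 37
Using the formula φ(n) = n × Π(1 - 1/p) for each prime factor p:
φ(37) = 37 × (1 - 1/37)
φ(37) = 36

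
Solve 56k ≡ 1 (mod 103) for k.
46

Using Extended Euclidean Algorithm:
gcd(56, 103) = 1
Bezout coefficients: 56 × 46 + 103 × -25 = 1
So 56 × 46 ≡ 1 (mod 103)
The inverse is 46 mod 103 = 46
Verification: 56 × 46 = 2576 = 25 × 103 + 1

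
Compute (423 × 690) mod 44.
18

(423 × 690) = 291870
291870 mod 44 = 18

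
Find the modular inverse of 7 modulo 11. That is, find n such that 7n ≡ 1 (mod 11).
8

Using Extended Euclidean Algorithm:
gcd(7, 11) = 1
Bezout coefficients: 7 × -3 + 11 × 2 = 1
So 7 × -3 ≡ 1 (mod 11)
The inverse is -3 mod 11 = 8
Verification: 7 × 8 = 56 = 5 × 11 + 1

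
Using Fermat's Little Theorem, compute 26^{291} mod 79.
62

By Fermat's Little Theorem, a^(p-1) ≡ 1 (mod p) for prime p and gcd(a, p) = 1
Here p = 79, so 26^78 ≡ 1 (mod 79)
We can reduce the exponent: 291 mod 78 = 57
So 26^291 ≡ 26^57 (mod 79)
Computing: 26^57 mod 79 = 62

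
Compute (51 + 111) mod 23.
1

(51 + 111) = 162
162 mod 23 = 1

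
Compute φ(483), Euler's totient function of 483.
264

Prime factorization: 483 = 3 × 7 × 23
Using the formula φ(n) = n × Π(1 - 1/p) for each prime factor p:
φ(483) = 483 × (1 - 1/3) × (1 - 1/7) × (1 - 1/23)
φ(483) = 264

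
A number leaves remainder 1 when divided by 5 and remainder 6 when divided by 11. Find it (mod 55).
M = 5 × 11 = 55. M₁ = 11, y₁ ≡ 1 (mod 5). M₂ = 5, y₂ ≡ 9 (mod 11). r = 1×11×1 + 6×5×9 ≡ 6 (mod 55)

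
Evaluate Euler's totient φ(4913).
4624

Prime factorization: 4913 = 17^3
Using the formula φ(n) = n × Π(1 - 1/p) for each prime factor p:
φ(4913) = 4913 × (1 - 1/17)
φ(4913) = 4624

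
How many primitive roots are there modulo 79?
Number of primitive roots mod 79 = φ(78) = 24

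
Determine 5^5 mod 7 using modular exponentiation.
5 = 4 + 1 (binary 101). Repeated squaring mod 7: 5^1 ≡ 5; 5^2 ≡ 5² = 25 ≡ 4; 5^4 ≡ 4² = 16 ≡ 2. Multiply: 5^5 = 5^4 × 5^1 ≡ 2 × 5 (mod 7): 2 × 5 = 10 ≡ 3. So 5^5 ≡ 3 (mod 7).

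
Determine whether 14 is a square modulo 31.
By Euler's criterion: 14^{15} ≡ 1 (mod 31). Since this equals 1, 14 is a QR.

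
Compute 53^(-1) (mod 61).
38

Using Extended Euclidean Algorithm:
gcd(53, 61) = 1
Bezout coefficients: 53 × -23 + 61 × 20 = 1
So 53 × -23 ≡ 1 (mod 61)
The inverse is -23 mod 61 = 38
Verification: 53 × 38 = 2014 = 33 × 61 + 1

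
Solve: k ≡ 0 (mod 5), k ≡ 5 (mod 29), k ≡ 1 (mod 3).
M = 5 × 29 × 3 = 435. M₁ = 87, y₁ ≡ 3 (mod 5). M₂ = 15, y₂ ≡ 2 (mod 29). M₃ = 145, y₃ ≡ 1 (mod 3). k = 0×87×3 + 5×15×2 + 1×145×1 ≡ 295 (mod 435)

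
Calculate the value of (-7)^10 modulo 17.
(-7) ≡ 10 (mod 17). 10 = 8 + 2 (binary 1010). Repeated squaring mod 17: 10^1 ≡ 10; 10^2 ≡ 10² = 100 ≡ 15; 10^4 ≡ 15² = 225 ≡ 4; 10^8 ≡ 4² = 16 ≡ 16. Multiply: (-7)^10 ≡ 10^8 × 10^2 ≡ 16 × 15 (mod 17): 16 × 15 = 240 ≡ 2. So (-7)^10 ≡ 2 (mod 17).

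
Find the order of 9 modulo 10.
Powers of 9 mod 10: 9^1≡9, 9^2≡1. Order = 2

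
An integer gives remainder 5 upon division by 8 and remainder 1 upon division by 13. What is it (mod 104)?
M = 8 × 13 = 104. M₁ = 13, y₁ ≡ 5 (mod 8). M₂ = 8, y₂ ≡ 5 (mod 13). k = 5×13×5 + 1×8×5 ≡ 53 (mod 104). The smallest positive such number is 53.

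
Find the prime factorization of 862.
2 × 431

Divide by primes starting from smallest:
862 ÷ 2 = 431
431 ÷ 431 = 1

862 = 2 × 431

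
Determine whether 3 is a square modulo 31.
By Euler's criterion: 3^{15} ≡ 30 (mod 31). Since this equals -1 (≡ 30), 3 is not a QR.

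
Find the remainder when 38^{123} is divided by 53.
By Fermat: 38^{52} ≡ 1 (mod 53). 123 = 2×52 + 19. So 38^{123} ≡ 38^{19} ≡ 29 (mod 53)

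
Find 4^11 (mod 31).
Using repeated squaring. 11 = 8 + 2 + 1 (binary 1011). Repeated squaring mod 31: 4^1 ≡ 4; 4^2 ≡ 4² = 16 ≡ 16; 4^4 ≡ 16² = 256 ≡ 8; 4^8 ≡ 8² = 64 ≡ 2. Multiply: 4^11 = 4^8 × 4^2 × 4^1 ≡ 2 × 16 × 4 (mod 31): 2 × 16 = 32 ≡ 1; 1 × 4 = 4 ≡ 4. So 4^11 ≡ 4 (mod 31).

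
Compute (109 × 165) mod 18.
3

(109 × 165) = 17985
17985 mod 18 = 3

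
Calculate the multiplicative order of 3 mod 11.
Powers of 3 mod 11: 3^1≡3, 3^2≡9, 3^3≡5, 3^4≡4, 3^5≡1. Order = 5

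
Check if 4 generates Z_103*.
p - 1 = 102 has prime divisors 2, 3, 17. Check 4^(102/q) mod 103 for each: 4^(102/2) = 4^51 ≡ 1, 4^(102/3) = 4^34 ≡ 56, 4^(102/17) = 4^6 ≡ 79 (mod 103). Since 4^51 ≡ 1 (mod 103), the order of 4 divides 51 (in fact the order is 51) ≠ 102, so it is not a primitive root.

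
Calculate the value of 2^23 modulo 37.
Using repeated squaring. 23 = 16 + 4 + 2 + 1 (binary 10111). Repeated squaring mod 37: 2^1 ≡ 2; 2^2 ≡ 2² = 4 ≡ 4; 2^4 ≡ 4² = 16 ≡ 16; 2^8 ≡ 16² = 256 ≡ 34; 2^16 ≡ 34² = 1156 ≡ 9. Multiply: 2^23 = 2^16 × 2^4 × 2^2 × 2^1 ≡ 9 × 16 × 4 × 2 (mod 37): 9 × 16 = 144 ≡ 33; 33 × 4 = 132 ≡ 21; 21 × 2 = 42 ≡ 5. So 2^23 ≡ 5 (mod 37).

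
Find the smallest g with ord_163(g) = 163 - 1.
p - 1 = 162 has prime divisors 2, 3. h is a primitive root mod 163 iff h^(162/q) ≢ 1 (mod 163) for each such q.
h = 2: 2^81 ≡ 162, 2^54 ≡ 104 (mod 163); none is 1, so 2 has order 162 and is a primitive root.
The smallest primitive root mod 163 is g = 2.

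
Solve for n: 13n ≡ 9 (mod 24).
21

Since gcd(13, 24) = 1 divides 9, a solution exists.
Multiply both sides by the inverse of 13 mod 24:
  13^(-1) mod 24 = 13
  x ≡ 13 × 9 ≡ 117 ≡ 21 (mod 24)
Verification: 13 × 21 = 273 = 11 × 24 + 9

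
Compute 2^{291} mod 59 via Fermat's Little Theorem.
2

By Fermat's Little Theorem, a^(p-1) ≡ 1 (mod p) for prime p and gcd(a, p) = 1
Here p = 59, so 2^58 ≡ 1 (mod 59)
We can reduce the exponent: 291 mod 58 = 1
So 2^291 ≡ 2^1 (mod 59)
Computing: 2^1 mod 59 = 2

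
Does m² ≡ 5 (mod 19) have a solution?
By Euler's criterion: 5^{9} ≡ 1 (mod 19). Since this equals 1, 5 is a QR.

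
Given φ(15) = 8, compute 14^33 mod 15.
By Euler: 14^{8} ≡ 1 (mod 15) since gcd(14, 15) = 1. 33 = 4×8 + 1. So 14^{33} ≡ 14^{1} ≡ 14 (mod 15)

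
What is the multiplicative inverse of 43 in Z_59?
11

Using Extended Euclidean Algorithm:
gcd(43, 59) = 1
Bezout coefficients: 43 × 11 + 59 × -8 = 1
So 43 × 11 ≡ 1 (mod 59)
The inverse is 11 mod 59 = 11
Verification: 43 × 11 = 473 = 8 × 59 + 1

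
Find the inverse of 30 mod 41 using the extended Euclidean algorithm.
Extended GCD: 30(-15) + 41(11) = 1. So 30^(-1) ≡ 26 ≡ 26 (mod 41). Verify: 30 × 26 = 780 ≡ 1 (mod 41)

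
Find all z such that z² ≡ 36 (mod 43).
The square roots of 36 mod 43 are 6 and 37. Verify: 6² = 36 ≡ 36 (mod 43)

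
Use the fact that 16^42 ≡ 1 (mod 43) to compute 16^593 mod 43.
By Fermat: 16^{42} ≡ 1 (mod 43). 593 ≡ 5 (mod 42). So 16^{593} ≡ 16^{5} ≡ 21 (mod 43)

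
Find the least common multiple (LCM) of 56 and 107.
5992

First find GCD(56, 107) using the Euclidean algorithm:
56 = 0 × 107 + 56
107 = 1 × 56 + 51
56 = 1 × 51 + 5
51 = 10 × 5 + 1
5 = 5 × 1 + 0
GCD(56, 107) = 1

LCM formula: LCM(a, b) = (a × b) / GCD(a, b)
LCM(56, 107) = (56 × 107) / 1
LCM(56, 107) = 5992 / 1
LCM(56, 107) = 5992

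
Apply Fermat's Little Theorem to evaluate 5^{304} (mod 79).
50

By Fermat's Little Theorem, a^(p-1) ≡ 1 (mod p) for prime p and gcd(a, p) = 1
Here p = 79, so 5^78 ≡ 1 (mod 79)
We can reduce the exponent: 304 mod 78 = 70
So 5^304 ≡ 5^70 (mod 79)
Computing: 5^70 mod 79 = 50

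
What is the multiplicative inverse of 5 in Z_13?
8

Using Extended Euclidean Algorithm:
gcd(5, 13) = 1
Bezout coefficients: 5 × -5 + 13 × 2 = 1
So 5 × -5 ≡ 1 (mod 13)
The inverse is -5 mod 13 = 8
Verification: 5 × 8 = 40 = 3 × 13 + 1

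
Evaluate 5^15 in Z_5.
Using repeated squaring. 5 ≡ 0 (mod 5). 15 = 8 + 4 + 2 + 1 (binary 1111). Repeated squaring mod 5: 0^1 ≡ 0; 0^2 ≡ 0² = 0 ≡ 0; 0^4 ≡ 0² = 0 ≡ 0; 0^8 ≡ 0² = 0 ≡ 0. Multiply: 5^15 ≡ 0^8 × 0^4 × 0^2 × 0^1 ≡ 0 × 0 × 0 × 0 (mod 5): 0 × 0 = 0 ≡ 0; 0 × 0 = 0 ≡ 0; 0 × 0 = 0 ≡ 0. So 5^15 ≡ 0 (mod 5).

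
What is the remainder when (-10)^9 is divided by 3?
(-10) ≡ 2 (mod 3). 9 = 8 + 1 (binary 1001). Repeated squaring mod 3: 2^1 ≡ 2; 2^2 ≡ 2² = 4 ≡ 1; 2^4 ≡ 1² = 1 ≡ 1; 2^8 ≡ 1² = 1 ≡ 1. Multiply: (-10)^9 ≡ 2^8 × 2^1 ≡ 1 × 2 (mod 3): 1 × 2 = 2 ≡ 2. So (-10)^9 ≡ 2 (mod 3).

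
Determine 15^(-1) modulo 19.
15^(-1) ≡ 14 (mod 19). Verification: 15 × 14 = 210 ≡ 1 (mod 19)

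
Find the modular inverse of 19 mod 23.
19^(-1) ≡ 17 (mod 23). Verification: 19 × 17 = 323 ≡ 1 (mod 23)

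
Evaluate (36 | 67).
(36/67) = 36^{33} mod 67 = 1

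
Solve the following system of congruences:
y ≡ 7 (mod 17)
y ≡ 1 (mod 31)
466

Using the Chinese Remainder Theorem:
M = product of moduli = 527
For equation 1: M_1 = 31, 31 ≡ 14 (mod 17), inverse of 31 mod 17 is 11 (check: 14 × 11 = 154 ≡ 1 (mod 17))
For equation 2: M_2 = 17, 17 ≡ 17 (mod 31), inverse of 17 mod 31 is 11 (check: 17 × 11 = 187 ≡ 1 (mod 31))
Combine: y ≡ Σ r_i×M_i×(M_i⁻¹ mod m_i) = 7×31×11 + 1×17×11 = 2387 + 187 = 2574
2574 mod 527 = 466
y ≡ 466 (mod 527)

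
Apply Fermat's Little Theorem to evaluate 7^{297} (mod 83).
21

By Fermat's Little Theorem, a^(p-1) ≡ 1 (mod p) for prime p and gcd(a, p) = 1
Here p = 83, so 7^82 ≡ 1 (mod 83)
We can reduce the exponent: 297 mod 82 = 51
So 7^297 ≡ 7^51 (mod 83)
Computing: 7^51 mod 83 = 21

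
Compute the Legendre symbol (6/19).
(6/19) = 6^{9} mod 19 = 1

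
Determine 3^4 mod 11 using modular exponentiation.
4 = 4 (binary 100). Repeated squaring mod 11: 3^1 ≡ 3; 3^2 ≡ 3² = 9 ≡ 9; 3^4 ≡ 9² = 81 ≡ 4. So 3^4 ≡ 4 (mod 11).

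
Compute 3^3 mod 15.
3 = 2 + 1 (binary 11). Repeated squaring mod 15: 3^1 ≡ 3; 3^2 ≡ 3² = 9 ≡ 9. Multiply: 3^3 = 3^2 × 3^1 ≡ 9 × 3 (mod 15): 9 × 3 = 27 ≡ 12. So 3^3 ≡ 12 (mod 15).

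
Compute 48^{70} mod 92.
16

Using successive squaring:
Binary expansion of 70: 1000110
Powers of 48 mod 92 (each is the square of the previous):
  48^1 ≡ 48 (mod 92)
  48^2 ≡ 48² = 2304 ≡ 4 (mod 92)
  48^4 ≡ 4² = 16 ≡ 16 (mod 92)
  48^8 ≡ 16² = 256 ≡ 72 (mod 92)
  48^16 ≡ 72² = 5184 ≡ 32 (mod 92)
  48^32 ≡ 32² = 1024 ≡ 12 (mod 92)
  48^64 ≡ 12² = 144 ≡ 52 (mod 92)
70 = 64 + 4 + 2, so 48^70 = 48^64 × 48^4 × 48^2 ≡ 52 × 16 × 4 (mod 92)
Multiplying step by step:
  52 × 16 = 832 ≡ 4 (mod 92)
  4 × 4 = 16 ≡ 16 (mod 92)
Result: 48^70 ≡ 16 (mod 92)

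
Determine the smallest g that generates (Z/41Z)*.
6

A primitive root g modulo p has order p-1 = 40
Prime divisors of 40: [2, 5]
g is a primitive root iff g^(40/q) ≢ 1 (mod 41) for each prime divisor q
Testing small values:
  g = 2: 2^20 ≡ 1, 2^8 ≡ 10 (mod 41) → 2^20 ≡ 1, not primitive root
  g = 3: 3^20 ≡ 40, 3^8 ≡ 1 (mod 41) → 3^8 ≡ 1, not primitive root
  g = 4: 4^20 ≡ 1, 4^8 ≡ 18 (mod 41) → 4^20 ≡ 1, not primitive root
  g = 5: 5^20 ≡ 1, 5^8 ≡ 18 (mod 41) → 5^20 ≡ 1, not primitive root
  g = 6: 6^20 ≡ 40, 6^8 ≡ 10 (mod 41) → none is 1, primitive root!
The smallest primitive root is 6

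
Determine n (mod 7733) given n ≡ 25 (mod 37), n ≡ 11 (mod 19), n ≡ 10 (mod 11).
4058

Using the Chinese Remainder Theorem:
M = product of moduli = 7733
For equation 1: M_1 = 209, 209 ≡ 24 (mod 37), inverse of 209 mod 37 is 17 (check: 24 × 17 = 408 ≡ 1 (mod 37))
For equation 2: M_2 = 407, 407 ≡ 8 (mod 19), inverse of 407 mod 19 is 12 (check: 8 × 12 = 96 ≡ 1 (mod 19))
For equation 3: M_3 = 703, 703 ≡ 10 (mod 11), inverse of 703 mod 11 is 10 (check: 10 × 10 = 100 ≡ 1 (mod 11))
Combine: n ≡ Σ r_i×M_i×(M_i⁻¹ mod m_i) = 25×209×17 + 11×407×12 + 10×703×10 = 88825 + 53724 + 70300 = 212849
212849 mod 7733 = 4058
n ≡ 4058 (mod 7733)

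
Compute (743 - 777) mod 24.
14

(743 - 777) = -34
-34 mod 24 = 14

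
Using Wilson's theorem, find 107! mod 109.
(108)! = (107)! × (108) ≡ -1 (mod 109). So (107)! ≡ -1 × (108)^(-1) ≡ (-1)×(-1) = 1 (mod 109)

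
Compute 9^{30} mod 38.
7

Using successive squaring:
Binary expansion of 30: 11110
Powers of 9 mod 38 (each is the square of the previous):
  9^1 ≡ 9 (mod 38)
  9^2 ≡ 9² = 81 ≡ 5 (mod 38)
  9^4 ≡ 5² = 25 ≡ 25 (mod 38)
  9^8 ≡ 25² = 625 ≡ 17 (mod 38)
  9^16 ≡ 17² = 289 ≡ 23 (mod 38)
30 = 16 + 8 + 4 + 2, so 9^30 = 9^16 × 9^8 × 9^4 × 9^2 ≡ 23 × 17 × 25 × 5 (mod 38)
Multiplying step by step:
  23 × 17 = 391 ≡ 11 (mod 38)
  11 × 25 = 275 ≡ 9 (mod 38)
  9 × 5 = 45 ≡ 7 (mod 38)
Result: 9^30 ≡ 7 (mod 38)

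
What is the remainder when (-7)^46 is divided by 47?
Using Fermat: (-7)^{46} ≡ 1 (mod 47). 46 ≡ 0 (mod 46). So (-7)^{46} ≡ (-7)^{0} ≡ 1 (mod 47)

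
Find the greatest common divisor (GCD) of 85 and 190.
5

Using the Euclidean algorithm:
85 = 0 × 190 + 85
190 = 2 × 85 + 20
85 = 4 × 20 + 5
20 = 4 × 5 + 0

GCD(85, 190) = 5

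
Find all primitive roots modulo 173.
Primitive roots mod 173: {2, 3, 5, 7, 8, 11, 12, 17, 18, 19, 20, 26, 27, 28, 30, 32, 39, 42, 44, 45, 46, 48, 50, 53, 58, 59, 61, 62, 63, 65, 66, 68, 69, 70, 71, 72, 74, 75, 76, 79, 82, 86, 87, 91, 94, 97, 98, 99, 101, 102, 103, 104, 105, 107, 108, 110, 111, 112, 114, 115, 120, 123, 125, 127, 128, 129, 131, 134, 141, 143, 145, 146, 147, 153, 154, 155, 156, 161, 162, 165, 166, 168, 170, 171}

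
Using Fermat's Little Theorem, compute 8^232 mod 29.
By Fermat: 8^{28} ≡ 1 (mod 29). 232 = 8×28 + 8. So 8^{232} ≡ 8^{8} ≡ 20 (mod 29)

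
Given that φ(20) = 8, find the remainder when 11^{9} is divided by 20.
By Euler: 11^{8} ≡ 1 (mod 20) since gcd(11, 20) = 1. 9 = 1×8 + 1. So 11^{9} ≡ 11^{1} ≡ 11 (mod 20)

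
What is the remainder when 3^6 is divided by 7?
6 = 4 + 2 (binary 110). Repeated squaring mod 7: 3^1 ≡ 3; 3^2 ≡ 3² = 9 ≡ 2; 3^4 ≡ 2² = 4 ≡ 4. Multiply: 3^6 = 3^4 × 3^2 ≡ 4 × 2 (mod 7): 4 × 2 = 8 ≡ 1. So 3^6 ≡ 1 (mod 7).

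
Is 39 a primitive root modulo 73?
Yes

To verify, check if 39^(72/q) ≢ 1 (mod 73) for each prime divisor q of 72
Divisors of 72 = 72: [1, 2, 3, 4, 6, 8, 9, 12, 18, 24, 36, 72]
  39^(72/2) = 39^36 ≡ 72 (mod 73)
  39^(72/3) = 39^24 ≡ 64 (mod 73)
Conclusion: 39 is a primitive root modulo 73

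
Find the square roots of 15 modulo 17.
The square roots of 15 mod 17 are 7 and 10. Verify: 7² = 49 ≡ 15 (mod 17)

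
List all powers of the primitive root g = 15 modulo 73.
g^1, g^2, ..., g^{72} mod 73: {15, 6, 17, 36, 29, 70, 28, 55, 22, 38, 59, 9, 62, 54, 7, 32, 42, 46, 33, 57, 52, 50, 20, 8, 47, 48, 63, 69, 13, 49, 5, 2, 30, 12, 34, 72, 58, 67, 56, 37, 44, 3, 45, 18, 51, 35, 14, 64, 11, 19, 66, 41, 31, 27, 40, 16, 21, 23, 53, 65, 26, 25, 10, 4, 60, 24, 68, 71, 43, 61, 39, 1}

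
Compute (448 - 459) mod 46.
35

(448 - 459) = -11
-11 mod 46 = 35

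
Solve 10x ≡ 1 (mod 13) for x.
4

Using Extended Euclidean Algorithm:
gcd(10, 13) = 1
Bezout coefficients: 10 × 4 + 13 × -3 = 1
So 10 × 4 ≡ 1 (mod 13)
The inverse is 4 mod 13 = 4
Verification: 10 × 4 = 40 = 3 × 13 + 1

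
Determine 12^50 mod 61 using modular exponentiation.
Using repeated squaring. 50 = 32 + 16 + 2 (binary 110010). Repeated squaring mod 61: 12^1 ≡ 12; 12^2 ≡ 12² = 144 ≡ 22; 12^4 ≡ 22² = 484 ≡ 57; 12^8 ≡ 57² = 3249 ≡ 16; 12^16 ≡ 16² = 256 ≡ 12; 12^32 ≡ 12² = 144 ≡ 22. Multiply: 12^50 = 12^32 × 12^16 × 12^2 ≡ 22 × 12 × 22 (mod 61): 22 × 12 = 264 ≡ 20; 20 × 22 = 440 ≡ 13. So 12^50 ≡ 13 (mod 61).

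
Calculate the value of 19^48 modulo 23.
Using Fermat: 19^{22} ≡ 1 (mod 23). 48 ≡ 4 (mod 22). So 19^{48} ≡ 19^{4} ≡ 3 (mod 23)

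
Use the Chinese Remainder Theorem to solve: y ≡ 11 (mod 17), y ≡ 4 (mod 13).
147

Using the Chinese Remainder Theorem:
M = product of moduli = 221
For equation 1: M_1 = 13, 13 ≡ 13 (mod 17), inverse of 13 mod 17 is 4 (check: 13 × 4 = 52 ≡ 1 (mod 17))
For equation 2: M_2 = 17, 17 ≡ 4 (mod 13), inverse of 17 mod 13 is 10 (check: 4 × 10 = 40 ≡ 1 (mod 13))
Combine: y ≡ Σ r_i×M_i×(M_i⁻¹ mod m_i) = 11×13×4 + 4×17×10 = 572 + 680 = 1252
1252 mod 221 = 147
y ≡ 147 (mod 221)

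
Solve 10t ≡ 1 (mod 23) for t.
7

Using Extended Euclidean Algorithm:
gcd(10, 23) = 1
Bezout coefficients: 10 × 7 + 23 × -3 = 1
So 10 × 7 ≡ 1 (mod 23)
The inverse is 7 mod 23 = 7
Verification: 10 × 7 = 70 = 3 × 23 + 1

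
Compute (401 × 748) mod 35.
33

(401 × 748) = 299948
299948 mod 35 = 33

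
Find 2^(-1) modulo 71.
36

Using Extended Euclidean Algorithm:
gcd(2, 71) = 1
Bezout coefficients: 2 × -35 + 71 × 1 = 1
So 2 × -35 ≡ 1 (mod 71)
The inverse is -35 mod 71 = 36
Verification: 2 × 36 = 72 = 1 × 71 + 1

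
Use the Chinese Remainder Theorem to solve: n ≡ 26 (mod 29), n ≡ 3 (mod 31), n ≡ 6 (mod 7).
3506

Using the Chinese Remainder Theorem:
M = product of moduli = 6293
For equation 1: M_1 = 217, 217 ≡ 14 (mod 29), inverse of 217 mod 29 is 27 (check: 14 × 27 = 378 ≡ 1 (mod 29))
For equation 2: M_2 = 203, 203 ≡ 17 (mod 31), inverse of 203 mod 31 is 11 (check: 17 × 11 = 187 ≡ 1 (mod 31))
For equation 3: M_3 = 899, 899 ≡ 3 (mod 7), inverse of 899 mod 7 is 5 (check: 3 × 5 = 15 ≡ 1 (mod 7))
Combine: n ≡ Σ r_i×M_i×(M_i⁻¹ mod m_i) = 26×217×27 + 3×203×11 + 6×899×5 = 152334 + 6699 + 26970 = 186003
186003 mod 6293 = 3506
n ≡ 3506 (mod 6293)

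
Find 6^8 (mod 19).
8 = 8 (binary 1000). Repeated squaring mod 19: 6^1 ≡ 6; 6^2 ≡ 6² = 36 ≡ 17; 6^4 ≡ 17² = 289 ≡ 4; 6^8 ≡ 4² = 16 ≡ 16. So 6^8 ≡ 16 (mod 19).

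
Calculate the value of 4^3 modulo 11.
3 = 2 + 1 (binary 11). Repeated squaring mod 11: 4^1 ≡ 4; 4^2 ≡ 4² = 16 ≡ 5. Multiply: 4^3 = 4^2 × 4^1 ≡ 5 × 4 (mod 11): 5 × 4 = 20 ≡ 9. So 4^3 ≡ 9 (mod 11).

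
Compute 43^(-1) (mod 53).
37

Using Extended Euclidean Algorithm:
gcd(43, 53) = 1
Bezout coefficients: 43 × -16 + 53 × 13 = 1
So 43 × -16 ≡ 1 (mod 53)
The inverse is -16 mod 53 = 37
Verification: 43 × 37 = 1591 = 30 × 53 + 1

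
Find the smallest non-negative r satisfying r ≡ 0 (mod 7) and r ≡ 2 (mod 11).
M = 7 × 11 = 77. M₁ = 11, y₁ ≡ 2 (mod 7). M₂ = 7, y₂ ≡ 8 (mod 11). r = 0×11×2 + 2×7×8 ≡ 35 (mod 77)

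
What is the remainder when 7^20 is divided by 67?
Using repeated squaring. 20 = 16 + 4 (binary 10100). Repeated squaring mod 67: 7^1 ≡ 7; 7^2 ≡ 7² = 49 ≡ 49; 7^4 ≡ 49² = 2401 ≡ 56; 7^8 ≡ 56² = 3136 ≡ 54; 7^16 ≡ 54² = 2916 ≡ 35. Multiply: 7^20 = 7^16 × 7^4 ≡ 35 × 56 (mod 67): 35 × 56 = 1960 ≡ 17. So 7^20 ≡ 17 (mod 67).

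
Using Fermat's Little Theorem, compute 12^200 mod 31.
By Fermat: 12^{30} ≡ 1 (mod 31). 200 = 6×30 + 20. So 12^{200} ≡ 12^{20} ≡ 5 (mod 31)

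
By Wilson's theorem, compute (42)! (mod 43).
By Wilson's theorem, (42)! ≡ -1 ≡ 42 (mod 43)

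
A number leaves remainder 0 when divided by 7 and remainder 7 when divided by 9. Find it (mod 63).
M = 7 × 9 = 63. M₁ = 9, y₁ ≡ 4 (mod 7). M₂ = 7, y₂ ≡ 4 (mod 9). x = 0×9×4 + 7×7×4 ≡ 7 (mod 63)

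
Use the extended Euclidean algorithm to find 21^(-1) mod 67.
Extended GCD: 21(16) + 67(-5) = 1. So 21^(-1) ≡ 16 ≡ 16 (mod 67). Verify: 21 × 16 = 336 ≡ 1 (mod 67)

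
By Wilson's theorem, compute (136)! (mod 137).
By Wilson's theorem, (136)! ≡ -1 ≡ 136 (mod 137)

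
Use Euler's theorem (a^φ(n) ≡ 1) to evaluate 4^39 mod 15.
By Euler: 4^{8} ≡ 1 (mod 15) since gcd(4, 15) = 1. 39 = 4×8 + 7. So 4^{39} ≡ 4^{7} ≡ 4 (mod 15)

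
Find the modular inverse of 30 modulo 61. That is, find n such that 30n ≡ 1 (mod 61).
59

Using Extended Euclidean Algorithm:
gcd(30, 61) = 1
Bezout coefficients: 30 × -2 + 61 × 1 = 1
So 30 × -2 ≡ 1 (mod 61)
The inverse is -2 mod 61 = 59
Verification: 30 × 59 = 1770 = 29 × 61 + 1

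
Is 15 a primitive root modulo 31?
No

To verify, check if 15^(30/q) ≢ 1 (mod 31) for each prime divisor q of 30
Divisors of 30 = 30: [1, 2, 3, 5, 6, 10, 15, 30]
  15^(30/2) = 15^15 ≡ 30 (mod 31)
  15^(30/3) = 15^10 ≡ 1 (mod 31)
  15^(30/5) = 15^6 ≡ 16 (mod 31)
Conclusion: 15 is not a primitive root modulo 31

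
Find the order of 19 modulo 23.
Powers of 19 mod 23: 19^1≡19, 19^2≡16, 19^3≡5, 19^4≡3, 19^5≡11, 19^6≡2, 19^7≡15, 19^8≡9, 19^9≡10, 19^10≡6, 19^11≡22, 19^12≡4, 19^13≡7, 19^14≡18, 19^15≡20, 19^16≡12, 19^17≡21, 19^18≡8, 19^19≡14, 19^20≡13, 19^21≡17, 19^22≡1. Order = 22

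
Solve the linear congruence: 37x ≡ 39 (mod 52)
39

Since gcd(37, 52) = 1 divides 39, a solution exists.
Multiply both sides by the inverse of 37 mod 52:
  37^(-1) mod 52 = 45
  x ≡ 45 × 39 ≡ 1755 ≡ 39 (mod 52)
Verification: 37 × 39 = 1443 = 27 × 52 + 39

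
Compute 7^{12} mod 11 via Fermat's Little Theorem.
5

By Fermat's Little Theorem, a^(p-1) ≡ 1 (mod p) for prime p and gcd(a, p) = 1
Here p = 11, so 7^10 ≡ 1 (mod 11)
We can reduce the exponent: 12 mod 10 = 2
So 7^12 ≡ 7^2 (mod 11)
Computing: 7^2 mod 11 = 5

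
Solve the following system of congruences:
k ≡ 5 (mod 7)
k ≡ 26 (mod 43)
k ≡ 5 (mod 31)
6949

Using the Chinese Remainder Theorem:
M = product of moduli = 9331
For equation 1: M_1 = 1333, 1333 ≡ 3 (mod 7), inverse of 1333 mod 7 is 5 (check: 3 × 5 = 15 ≡ 1 (mod 7))
For equation 2: M_2 = 217, 217 ≡ 2 (mod 43), inverse of 217 mod 43 is 22 (check: 2 × 22 = 44 ≡ 1 (mod 43))
For equation 3: M_3 = 301, 301 ≡ 22 (mod 31), inverse of 301 mod 31 is 24 (check: 22 × 24 = 528 ≡ 1 (mod 31))
Combine: k ≡ Σ r_i×M_i×(M_i⁻¹ mod m_i) = 5×1333×5 + 26×217×22 + 5×301×24 = 33325 + 124124 + 36120 = 193569
193569 mod 9331 = 6949
k ≡ 6949 (mod 9331)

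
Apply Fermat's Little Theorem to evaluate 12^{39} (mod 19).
18

By Fermat's Little Theorem, a^(p-1) ≡ 1 (mod p) for prime p and gcd(a, p) = 1
Here p = 19, so 12^18 ≡ 1 (mod 19)
We can reduce the exponent: 39 mod 18 = 3
So 12^39 ≡ 12^3 (mod 19)
Computing: 12^3 mod 19 = 18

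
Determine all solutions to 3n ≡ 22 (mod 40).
34

Since gcd(3, 40) = 1 divides 22, a solution exists.
Multiply both sides by the inverse of 3 mod 40:
  3^(-1) mod 40 = 27
  x ≡ 27 × 22 ≡ 594 ≡ 34 (mod 40)
Verification: 3 × 34 = 102 = 2 × 40 + 22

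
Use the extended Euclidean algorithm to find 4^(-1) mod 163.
Extended GCD: 4(41) + 163(-1) = 1. So 4^(-1) ≡ 41 ≡ 41 (mod 163). Verify: 4 × 41 = 164 ≡ 1 (mod 163)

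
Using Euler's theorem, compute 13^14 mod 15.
By Euler: 13^{8} ≡ 1 (mod 15) since gcd(13, 15) = 1. 14 = 1×8 + 6. So 13^{14} ≡ 13^{6} ≡ 4 (mod 15)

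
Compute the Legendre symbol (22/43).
(22/43) = 22^{21} mod 43 = -1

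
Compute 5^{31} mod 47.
39

Using successive squaring:
Binary expansion of 31: 11111
Powers of 5 mod 47 (each is the square of the previous):
  5^1 ≡ 5 (mod 47)
  5^2 ≡ 5² = 25 ≡ 25 (mod 47)
  5^4 ≡ 25² = 625 ≡ 14 (mod 47)
  5^8 ≡ 14² = 196 ≡ 8 (mod 47)
  5^16 ≡ 8² = 64 ≡ 17 (mod 47)
31 = 16 + 8 + 4 + 2 + 1, so 5^31 = 5^16 × 5^8 × 5^4 × 5^2 × 5^1 ≡ 17 × 8 × 14 × 25 × 5 (mod 47)
Multiplying step by step:
  17 × 8 = 136 ≡ 42 (mod 47)
  42 × 14 = 588 ≡ 24 (mod 47)
  24 × 25 = 600 ≡ 36 (mod 47)
  36 × 5 = 180 ≡ 39 (mod 47)
Result: 5^31 ≡ 39 (mod 47)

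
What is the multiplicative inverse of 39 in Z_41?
20

Using Extended Euclidean Algorithm:
gcd(39, 41) = 1
Bezout coefficients: 39 × 20 + 41 × -19 = 1
So 39 × 20 ≡ 1 (mod 41)
The inverse is 20 mod 41 = 20
Verification: 39 × 20 = 780 = 19 × 41 + 1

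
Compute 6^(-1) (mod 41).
6^(-1) ≡ 7 (mod 41). Verification: 6 × 7 = 42 ≡ 1 (mod 41)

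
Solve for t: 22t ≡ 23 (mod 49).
30

Since gcd(22, 49) = 1 divides 23, a solution exists.
Multiply both sides by the inverse of 22 mod 49:
  22^(-1) mod 49 = 29
  x ≡ 29 × 23 ≡ 667 ≡ 30 (mod 49)
Verification: 22 × 30 = 660 = 13 × 49 + 23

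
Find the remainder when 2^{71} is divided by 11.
By Fermat: 2^{10} ≡ 1 (mod 11). 71 = 7×10 + 1. So 2^{71} ≡ 2^{1} ≡ 2 (mod 11)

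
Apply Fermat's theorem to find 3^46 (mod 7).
By Fermat: 3^{6} ≡ 1 (mod 7). 46 = 7×6 + 4. So 3^{46} ≡ 3^{4} ≡ 4 (mod 7)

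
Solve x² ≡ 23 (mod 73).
The square roots of 23 mod 73 are 60 and 13. Verify: 60² = 3600 ≡ 23 (mod 73)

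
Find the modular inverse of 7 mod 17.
7^(-1) ≡ 5 (mod 17). Verification: 7 × 5 = 35 ≡ 1 (mod 17)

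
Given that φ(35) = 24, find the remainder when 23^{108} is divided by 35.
By Euler: 23^{24} ≡ 1 (mod 35) since gcd(23, 35) = 1. 108 = 4×24 + 12. So 23^{108} ≡ 23^{12} ≡ 1 (mod 35)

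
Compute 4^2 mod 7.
2 = 2 (binary 10). Repeated squaring mod 7: 4^1 ≡ 4; 4^2 ≡ 4² = 16 ≡ 2. So 4^2 ≡ 2 (mod 7).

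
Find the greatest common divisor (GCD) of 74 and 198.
2

Using the Euclidean algorithm:
74 = 0 × 198 + 74
198 = 2 × 74 + 50
74 = 1 × 50 + 24
50 = 2 × 24 + 2
24 = 12 × 2 + 0

GCD(74, 198) = 2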